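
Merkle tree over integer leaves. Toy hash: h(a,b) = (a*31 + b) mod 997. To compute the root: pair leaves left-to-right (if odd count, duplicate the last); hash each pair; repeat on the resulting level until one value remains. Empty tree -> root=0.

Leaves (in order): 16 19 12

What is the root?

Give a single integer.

Answer: 397

Derivation:
L0: [16, 19, 12]
L1: h(16,19)=(16*31+19)%997=515 h(12,12)=(12*31+12)%997=384 -> [515, 384]
L2: h(515,384)=(515*31+384)%997=397 -> [397]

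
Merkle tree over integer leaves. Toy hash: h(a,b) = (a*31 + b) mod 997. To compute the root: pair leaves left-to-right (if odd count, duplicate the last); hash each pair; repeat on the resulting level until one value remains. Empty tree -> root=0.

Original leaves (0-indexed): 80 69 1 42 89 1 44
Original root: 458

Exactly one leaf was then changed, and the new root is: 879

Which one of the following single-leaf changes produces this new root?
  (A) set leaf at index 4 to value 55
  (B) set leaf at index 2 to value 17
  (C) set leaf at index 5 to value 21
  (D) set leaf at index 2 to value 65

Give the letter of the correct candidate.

Answer: B

Derivation:
Original leaves: [80, 69, 1, 42, 89, 1, 44]
Target new root: 879
Try each candidate change and compute the resulting root:
Candidate A: set leaf[4] = 55 -> leaves = [80, 69, 1, 42, 55, 1, 44]
  L0: [80, 69, 1, 42, 55, 1, 44]
  L1: h(80,69)=(80*31+69)%997=555 h(1,42)=(1*31+42)%997=73 h(55,1)=(55*31+1)%997=709 h(44,44)=(44*31+44)%997=411 -> [555, 73, 709, 411]
  L2: h(555,73)=(555*31+73)%997=329 h(709,411)=(709*31+411)%997=456 -> [329, 456]
  L3: h(329,456)=(329*31+456)%997=685 -> [685]
  root = 685 != target 879
Candidate B: set leaf[2] = 17 -> leaves = [80, 69, 17, 42, 89, 1, 44]
  L0: [80, 69, 17, 42, 89, 1, 44]
  L1: h(80,69)=(80*31+69)%997=555 h(17,42)=(17*31+42)%997=569 h(89,1)=(89*31+1)%997=766 h(44,44)=(44*31+44)%997=411 -> [555, 569, 766, 411]
  L2: h(555,569)=(555*31+569)%997=825 h(766,411)=(766*31+411)%997=229 -> [825, 229]
  L3: h(825,229)=(825*31+229)%997=879 -> [879]
  root = 879 == target 879  ** MATCH **
Candidate C: set leaf[5] = 21 -> leaves = [80, 69, 1, 42, 89, 21, 44]
  L0: [80, 69, 1, 42, 89, 21, 44]
  L1: h(80,69)=(80*31+69)%997=555 h(1,42)=(1*31+42)%997=73 h(89,21)=(89*31+21)%997=786 h(44,44)=(44*31+44)%997=411 -> [555, 73, 786, 411]
  L2: h(555,73)=(555*31+73)%997=329 h(786,411)=(786*31+411)%997=849 -> [329, 849]
  L3: h(329,849)=(329*31+849)%997=81 -> [81]
  root = 81 != target 879
Candidate D: set leaf[2] = 65 -> leaves = [80, 69, 65, 42, 89, 1, 44]
  L0: [80, 69, 65, 42, 89, 1, 44]
  L1: h(80,69)=(80*31+69)%997=555 h(65,42)=(65*31+42)%997=63 h(89,1)=(89*31+1)%997=766 h(44,44)=(44*31+44)%997=411 -> [555, 63, 766, 411]
  L2: h(555,63)=(555*31+63)%997=319 h(766,411)=(766*31+411)%997=229 -> [319, 229]
  L3: h(319,229)=(319*31+229)%997=148 -> [148]
  root = 148 != target 879
Candidate B produces the target root.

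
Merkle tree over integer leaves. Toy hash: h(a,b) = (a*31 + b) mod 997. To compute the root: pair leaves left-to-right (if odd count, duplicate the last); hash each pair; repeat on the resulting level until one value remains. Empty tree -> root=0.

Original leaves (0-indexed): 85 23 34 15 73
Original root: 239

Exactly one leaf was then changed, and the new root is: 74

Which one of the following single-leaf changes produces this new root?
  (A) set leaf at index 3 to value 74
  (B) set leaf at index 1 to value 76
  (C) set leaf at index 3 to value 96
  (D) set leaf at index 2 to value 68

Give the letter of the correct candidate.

Answer: A

Derivation:
Original leaves: [85, 23, 34, 15, 73]
Target new root: 74
Try each candidate change and compute the resulting root:
Candidate A: set leaf[3] = 74 -> leaves = [85, 23, 34, 74, 73]
  L0: [85, 23, 34, 74, 73]
  L1: h(85,23)=(85*31+23)%997=664 h(34,74)=(34*31+74)%997=131 h(73,73)=(73*31+73)%997=342 -> [664, 131, 342]
  L2: h(664,131)=(664*31+131)%997=775 h(342,342)=(342*31+342)%997=974 -> [775, 974]
  L3: h(775,974)=(775*31+974)%997=74 -> [74]
  root = 74 == target 74  ** MATCH **
Candidate B: set leaf[1] = 76 -> leaves = [85, 76, 34, 15, 73]
  L0: [85, 76, 34, 15, 73]
  L1: h(85,76)=(85*31+76)%997=717 h(34,15)=(34*31+15)%997=72 h(73,73)=(73*31+73)%997=342 -> [717, 72, 342]
  L2: h(717,72)=(717*31+72)%997=365 h(342,342)=(342*31+342)%997=974 -> [365, 974]
  L3: h(365,974)=(365*31+974)%997=325 -> [325]
  root = 325 != target 74
Candidate C: set leaf[3] = 96 -> leaves = [85, 23, 34, 96, 73]
  L0: [85, 23, 34, 96, 73]
  L1: h(85,23)=(85*31+23)%997=664 h(34,96)=(34*31+96)%997=153 h(73,73)=(73*31+73)%997=342 -> [664, 153, 342]
  L2: h(664,153)=(664*31+153)%997=797 h(342,342)=(342*31+342)%997=974 -> [797, 974]
  L3: h(797,974)=(797*31+974)%997=756 -> [756]
  root = 756 != target 74
Candidate D: set leaf[2] = 68 -> leaves = [85, 23, 68, 15, 73]
  L0: [85, 23, 68, 15, 73]
  L1: h(85,23)=(85*31+23)%997=664 h(68,15)=(68*31+15)%997=129 h(73,73)=(73*31+73)%997=342 -> [664, 129, 342]
  L2: h(664,129)=(664*31+129)%997=773 h(342,342)=(342*31+342)%997=974 -> [773, 974]
  L3: h(773,974)=(773*31+974)%997=12 -> [12]
  root = 12 != target 74
Candidate A produces the target root.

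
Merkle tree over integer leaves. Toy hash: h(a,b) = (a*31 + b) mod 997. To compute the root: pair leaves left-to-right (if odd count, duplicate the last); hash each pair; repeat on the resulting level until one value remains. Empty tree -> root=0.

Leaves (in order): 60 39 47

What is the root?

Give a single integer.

Answer: 553

Derivation:
L0: [60, 39, 47]
L1: h(60,39)=(60*31+39)%997=902 h(47,47)=(47*31+47)%997=507 -> [902, 507]
L2: h(902,507)=(902*31+507)%997=553 -> [553]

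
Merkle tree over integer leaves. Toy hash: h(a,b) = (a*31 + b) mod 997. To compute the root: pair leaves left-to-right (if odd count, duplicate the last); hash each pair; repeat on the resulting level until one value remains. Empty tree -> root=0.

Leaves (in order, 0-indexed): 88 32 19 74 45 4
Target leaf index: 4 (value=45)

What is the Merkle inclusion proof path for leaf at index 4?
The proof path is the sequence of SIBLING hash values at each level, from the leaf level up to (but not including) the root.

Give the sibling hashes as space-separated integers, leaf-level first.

L0 (leaves): [88, 32, 19, 74, 45, 4], target index=4
L1: h(88,32)=(88*31+32)%997=766 [pair 0] h(19,74)=(19*31+74)%997=663 [pair 1] h(45,4)=(45*31+4)%997=402 [pair 2] -> [766, 663, 402]
  Sibling for proof at L0: 4
L2: h(766,663)=(766*31+663)%997=481 [pair 0] h(402,402)=(402*31+402)%997=900 [pair 1] -> [481, 900]
  Sibling for proof at L1: 402
L3: h(481,900)=(481*31+900)%997=856 [pair 0] -> [856]
  Sibling for proof at L2: 481
Root: 856
Proof path (sibling hashes from leaf to root): [4, 402, 481]

Answer: 4 402 481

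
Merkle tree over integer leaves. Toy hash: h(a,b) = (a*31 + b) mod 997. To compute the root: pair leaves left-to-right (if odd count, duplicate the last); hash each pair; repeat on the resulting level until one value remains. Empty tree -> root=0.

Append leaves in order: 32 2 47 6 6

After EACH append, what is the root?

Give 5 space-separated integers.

After append 32 (leaves=[32]):
  L0: [32]
  root=32
After append 2 (leaves=[32, 2]):
  L0: [32, 2]
  L1: h(32,2)=(32*31+2)%997=994 -> [994]
  root=994
After append 47 (leaves=[32, 2, 47]):
  L0: [32, 2, 47]
  L1: h(32,2)=(32*31+2)%997=994 h(47,47)=(47*31+47)%997=507 -> [994, 507]
  L2: h(994,507)=(994*31+507)%997=414 -> [414]
  root=414
After append 6 (leaves=[32, 2, 47, 6]):
  L0: [32, 2, 47, 6]
  L1: h(32,2)=(32*31+2)%997=994 h(47,6)=(47*31+6)%997=466 -> [994, 466]
  L2: h(994,466)=(994*31+466)%997=373 -> [373]
  root=373
After append 6 (leaves=[32, 2, 47, 6, 6]):
  L0: [32, 2, 47, 6, 6]
  L1: h(32,2)=(32*31+2)%997=994 h(47,6)=(47*31+6)%997=466 h(6,6)=(6*31+6)%997=192 -> [994, 466, 192]
  L2: h(994,466)=(994*31+466)%997=373 h(192,192)=(192*31+192)%997=162 -> [373, 162]
  L3: h(373,162)=(373*31+162)%997=758 -> [758]
  root=758

Answer: 32 994 414 373 758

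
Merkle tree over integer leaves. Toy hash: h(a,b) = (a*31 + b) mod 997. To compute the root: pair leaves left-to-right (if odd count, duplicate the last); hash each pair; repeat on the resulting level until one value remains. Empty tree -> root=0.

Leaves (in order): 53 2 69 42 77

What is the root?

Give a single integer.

L0: [53, 2, 69, 42, 77]
L1: h(53,2)=(53*31+2)%997=648 h(69,42)=(69*31+42)%997=187 h(77,77)=(77*31+77)%997=470 -> [648, 187, 470]
L2: h(648,187)=(648*31+187)%997=335 h(470,470)=(470*31+470)%997=85 -> [335, 85]
L3: h(335,85)=(335*31+85)%997=500 -> [500]

Answer: 500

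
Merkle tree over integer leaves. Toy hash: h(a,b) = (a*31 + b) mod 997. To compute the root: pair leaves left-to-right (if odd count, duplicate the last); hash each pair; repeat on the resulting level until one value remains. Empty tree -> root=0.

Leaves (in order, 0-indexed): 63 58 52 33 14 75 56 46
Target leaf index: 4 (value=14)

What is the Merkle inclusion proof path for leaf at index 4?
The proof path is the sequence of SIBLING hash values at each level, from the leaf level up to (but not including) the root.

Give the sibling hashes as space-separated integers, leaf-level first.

Answer: 75 785 178

Derivation:
L0 (leaves): [63, 58, 52, 33, 14, 75, 56, 46], target index=4
L1: h(63,58)=(63*31+58)%997=17 [pair 0] h(52,33)=(52*31+33)%997=648 [pair 1] h(14,75)=(14*31+75)%997=509 [pair 2] h(56,46)=(56*31+46)%997=785 [pair 3] -> [17, 648, 509, 785]
  Sibling for proof at L0: 75
L2: h(17,648)=(17*31+648)%997=178 [pair 0] h(509,785)=(509*31+785)%997=612 [pair 1] -> [178, 612]
  Sibling for proof at L1: 785
L3: h(178,612)=(178*31+612)%997=148 [pair 0] -> [148]
  Sibling for proof at L2: 178
Root: 148
Proof path (sibling hashes from leaf to root): [75, 785, 178]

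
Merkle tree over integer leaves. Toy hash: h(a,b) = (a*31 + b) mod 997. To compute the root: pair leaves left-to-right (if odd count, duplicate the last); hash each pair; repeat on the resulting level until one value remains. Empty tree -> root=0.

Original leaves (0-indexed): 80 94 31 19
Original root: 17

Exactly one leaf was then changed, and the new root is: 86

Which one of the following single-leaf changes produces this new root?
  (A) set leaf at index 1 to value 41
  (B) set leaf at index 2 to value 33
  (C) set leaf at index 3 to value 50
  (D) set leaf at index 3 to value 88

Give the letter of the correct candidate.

Original leaves: [80, 94, 31, 19]
Target new root: 86
Try each candidate change and compute the resulting root:
Candidate A: set leaf[1] = 41 -> leaves = [80, 41, 31, 19]
  L0: [80, 41, 31, 19]
  L1: h(80,41)=(80*31+41)%997=527 h(31,19)=(31*31+19)%997=980 -> [527, 980]
  L2: h(527,980)=(527*31+980)%997=368 -> [368]
  root = 368 != target 86
Candidate B: set leaf[2] = 33 -> leaves = [80, 94, 33, 19]
  L0: [80, 94, 33, 19]
  L1: h(80,94)=(80*31+94)%997=580 h(33,19)=(33*31+19)%997=45 -> [580, 45]
  L2: h(580,45)=(580*31+45)%997=79 -> [79]
  root = 79 != target 86
Candidate C: set leaf[3] = 50 -> leaves = [80, 94, 31, 50]
  L0: [80, 94, 31, 50]
  L1: h(80,94)=(80*31+94)%997=580 h(31,50)=(31*31+50)%997=14 -> [580, 14]
  L2: h(580,14)=(580*31+14)%997=48 -> [48]
  root = 48 != target 86
Candidate D: set leaf[3] = 88 -> leaves = [80, 94, 31, 88]
  L0: [80, 94, 31, 88]
  L1: h(80,94)=(80*31+94)%997=580 h(31,88)=(31*31+88)%997=52 -> [580, 52]
  L2: h(580,52)=(580*31+52)%997=86 -> [86]
  root = 86 == target 86  ** MATCH **
Candidate D produces the target root.

Answer: D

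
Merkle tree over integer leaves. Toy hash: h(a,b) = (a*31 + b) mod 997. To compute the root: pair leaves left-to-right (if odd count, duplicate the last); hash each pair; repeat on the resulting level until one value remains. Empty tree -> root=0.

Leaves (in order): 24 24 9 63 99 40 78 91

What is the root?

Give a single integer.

L0: [24, 24, 9, 63, 99, 40, 78, 91]
L1: h(24,24)=(24*31+24)%997=768 h(9,63)=(9*31+63)%997=342 h(99,40)=(99*31+40)%997=118 h(78,91)=(78*31+91)%997=515 -> [768, 342, 118, 515]
L2: h(768,342)=(768*31+342)%997=222 h(118,515)=(118*31+515)%997=185 -> [222, 185]
L3: h(222,185)=(222*31+185)%997=88 -> [88]

Answer: 88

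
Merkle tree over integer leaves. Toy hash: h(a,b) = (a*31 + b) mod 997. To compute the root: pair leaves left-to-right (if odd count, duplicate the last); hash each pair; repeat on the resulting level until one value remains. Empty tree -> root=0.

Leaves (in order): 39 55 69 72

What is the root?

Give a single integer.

L0: [39, 55, 69, 72]
L1: h(39,55)=(39*31+55)%997=267 h(69,72)=(69*31+72)%997=217 -> [267, 217]
L2: h(267,217)=(267*31+217)%997=518 -> [518]

Answer: 518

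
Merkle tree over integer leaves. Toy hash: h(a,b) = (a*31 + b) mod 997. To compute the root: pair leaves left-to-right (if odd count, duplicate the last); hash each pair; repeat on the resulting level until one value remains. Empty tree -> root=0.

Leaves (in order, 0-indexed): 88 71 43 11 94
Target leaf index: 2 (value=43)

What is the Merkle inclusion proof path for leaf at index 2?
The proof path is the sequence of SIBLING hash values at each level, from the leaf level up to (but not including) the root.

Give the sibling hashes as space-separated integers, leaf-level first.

Answer: 11 805 544

Derivation:
L0 (leaves): [88, 71, 43, 11, 94], target index=2
L1: h(88,71)=(88*31+71)%997=805 [pair 0] h(43,11)=(43*31+11)%997=347 [pair 1] h(94,94)=(94*31+94)%997=17 [pair 2] -> [805, 347, 17]
  Sibling for proof at L0: 11
L2: h(805,347)=(805*31+347)%997=377 [pair 0] h(17,17)=(17*31+17)%997=544 [pair 1] -> [377, 544]
  Sibling for proof at L1: 805
L3: h(377,544)=(377*31+544)%997=267 [pair 0] -> [267]
  Sibling for proof at L2: 544
Root: 267
Proof path (sibling hashes from leaf to root): [11, 805, 544]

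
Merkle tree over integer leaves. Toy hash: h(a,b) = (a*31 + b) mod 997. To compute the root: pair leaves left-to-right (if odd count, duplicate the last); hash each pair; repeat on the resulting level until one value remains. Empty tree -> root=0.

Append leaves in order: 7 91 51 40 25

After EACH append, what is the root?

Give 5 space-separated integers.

Answer: 7 308 213 202 955

Derivation:
After append 7 (leaves=[7]):
  L0: [7]
  root=7
After append 91 (leaves=[7, 91]):
  L0: [7, 91]
  L1: h(7,91)=(7*31+91)%997=308 -> [308]
  root=308
After append 51 (leaves=[7, 91, 51]):
  L0: [7, 91, 51]
  L1: h(7,91)=(7*31+91)%997=308 h(51,51)=(51*31+51)%997=635 -> [308, 635]
  L2: h(308,635)=(308*31+635)%997=213 -> [213]
  root=213
After append 40 (leaves=[7, 91, 51, 40]):
  L0: [7, 91, 51, 40]
  L1: h(7,91)=(7*31+91)%997=308 h(51,40)=(51*31+40)%997=624 -> [308, 624]
  L2: h(308,624)=(308*31+624)%997=202 -> [202]
  root=202
After append 25 (leaves=[7, 91, 51, 40, 25]):
  L0: [7, 91, 51, 40, 25]
  L1: h(7,91)=(7*31+91)%997=308 h(51,40)=(51*31+40)%997=624 h(25,25)=(25*31+25)%997=800 -> [308, 624, 800]
  L2: h(308,624)=(308*31+624)%997=202 h(800,800)=(800*31+800)%997=675 -> [202, 675]
  L3: h(202,675)=(202*31+675)%997=955 -> [955]
  root=955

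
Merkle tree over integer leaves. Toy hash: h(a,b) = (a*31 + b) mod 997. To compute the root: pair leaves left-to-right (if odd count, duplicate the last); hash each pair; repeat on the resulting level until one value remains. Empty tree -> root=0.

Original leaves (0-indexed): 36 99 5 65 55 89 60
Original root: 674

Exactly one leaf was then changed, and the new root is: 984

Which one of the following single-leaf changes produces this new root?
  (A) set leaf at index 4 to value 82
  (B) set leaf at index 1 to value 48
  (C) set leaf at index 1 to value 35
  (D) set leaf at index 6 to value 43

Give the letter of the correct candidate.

Answer: C

Derivation:
Original leaves: [36, 99, 5, 65, 55, 89, 60]
Target new root: 984
Try each candidate change and compute the resulting root:
Candidate A: set leaf[4] = 82 -> leaves = [36, 99, 5, 65, 82, 89, 60]
  L0: [36, 99, 5, 65, 82, 89, 60]
  L1: h(36,99)=(36*31+99)%997=218 h(5,65)=(5*31+65)%997=220 h(82,89)=(82*31+89)%997=637 h(60,60)=(60*31+60)%997=923 -> [218, 220, 637, 923]
  L2: h(218,220)=(218*31+220)%997=996 h(637,923)=(637*31+923)%997=730 -> [996, 730]
  L3: h(996,730)=(996*31+730)%997=699 -> [699]
  root = 699 != target 984
Candidate B: set leaf[1] = 48 -> leaves = [36, 48, 5, 65, 55, 89, 60]
  L0: [36, 48, 5, 65, 55, 89, 60]
  L1: h(36,48)=(36*31+48)%997=167 h(5,65)=(5*31+65)%997=220 h(55,89)=(55*31+89)%997=797 h(60,60)=(60*31+60)%997=923 -> [167, 220, 797, 923]
  L2: h(167,220)=(167*31+220)%997=412 h(797,923)=(797*31+923)%997=705 -> [412, 705]
  L3: h(412,705)=(412*31+705)%997=516 -> [516]
  root = 516 != target 984
Candidate C: set leaf[1] = 35 -> leaves = [36, 35, 5, 65, 55, 89, 60]
  L0: [36, 35, 5, 65, 55, 89, 60]
  L1: h(36,35)=(36*31+35)%997=154 h(5,65)=(5*31+65)%997=220 h(55,89)=(55*31+89)%997=797 h(60,60)=(60*31+60)%997=923 -> [154, 220, 797, 923]
  L2: h(154,220)=(154*31+220)%997=9 h(797,923)=(797*31+923)%997=705 -> [9, 705]
  L3: h(9,705)=(9*31+705)%997=984 -> [984]
  root = 984 == target 984  ** MATCH **
Candidate D: set leaf[6] = 43 -> leaves = [36, 99, 5, 65, 55, 89, 43]
  L0: [36, 99, 5, 65, 55, 89, 43]
  L1: h(36,99)=(36*31+99)%997=218 h(5,65)=(5*31+65)%997=220 h(55,89)=(55*31+89)%997=797 h(43,43)=(43*31+43)%997=379 -> [218, 220, 797, 379]
  L2: h(218,220)=(218*31+220)%997=996 h(797,379)=(797*31+379)%997=161 -> [996, 161]
  L3: h(996,161)=(996*31+161)%997=130 -> [130]
  root = 130 != target 984
Candidate C produces the target root.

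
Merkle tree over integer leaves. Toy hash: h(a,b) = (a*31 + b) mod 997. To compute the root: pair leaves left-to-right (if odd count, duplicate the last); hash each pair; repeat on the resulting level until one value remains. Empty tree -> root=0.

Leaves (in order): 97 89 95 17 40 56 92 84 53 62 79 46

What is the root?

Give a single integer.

L0: [97, 89, 95, 17, 40, 56, 92, 84, 53, 62, 79, 46]
L1: h(97,89)=(97*31+89)%997=105 h(95,17)=(95*31+17)%997=968 h(40,56)=(40*31+56)%997=299 h(92,84)=(92*31+84)%997=942 h(53,62)=(53*31+62)%997=708 h(79,46)=(79*31+46)%997=501 -> [105, 968, 299, 942, 708, 501]
L2: h(105,968)=(105*31+968)%997=235 h(299,942)=(299*31+942)%997=241 h(708,501)=(708*31+501)%997=515 -> [235, 241, 515]
L3: h(235,241)=(235*31+241)%997=547 h(515,515)=(515*31+515)%997=528 -> [547, 528]
L4: h(547,528)=(547*31+528)%997=536 -> [536]

Answer: 536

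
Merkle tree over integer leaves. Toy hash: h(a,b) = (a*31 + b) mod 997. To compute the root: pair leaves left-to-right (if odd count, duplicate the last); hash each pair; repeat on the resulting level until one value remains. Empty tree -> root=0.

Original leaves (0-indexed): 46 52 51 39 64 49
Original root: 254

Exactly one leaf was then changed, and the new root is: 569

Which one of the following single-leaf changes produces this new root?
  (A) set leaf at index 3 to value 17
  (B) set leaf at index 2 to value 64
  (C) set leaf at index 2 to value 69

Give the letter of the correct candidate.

Original leaves: [46, 52, 51, 39, 64, 49]
Target new root: 569
Try each candidate change and compute the resulting root:
Candidate A: set leaf[3] = 17 -> leaves = [46, 52, 51, 17, 64, 49]
  L0: [46, 52, 51, 17, 64, 49]
  L1: h(46,52)=(46*31+52)%997=481 h(51,17)=(51*31+17)%997=601 h(64,49)=(64*31+49)%997=39 -> [481, 601, 39]
  L2: h(481,601)=(481*31+601)%997=557 h(39,39)=(39*31+39)%997=251 -> [557, 251]
  L3: h(557,251)=(557*31+251)%997=569 -> [569]
  root = 569 == target 569  ** MATCH **
Candidate B: set leaf[2] = 64 -> leaves = [46, 52, 64, 39, 64, 49]
  L0: [46, 52, 64, 39, 64, 49]
  L1: h(46,52)=(46*31+52)%997=481 h(64,39)=(64*31+39)%997=29 h(64,49)=(64*31+49)%997=39 -> [481, 29, 39]
  L2: h(481,29)=(481*31+29)%997=982 h(39,39)=(39*31+39)%997=251 -> [982, 251]
  L3: h(982,251)=(982*31+251)%997=783 -> [783]
  root = 783 != target 569
Candidate C: set leaf[2] = 69 -> leaves = [46, 52, 69, 39, 64, 49]
  L0: [46, 52, 69, 39, 64, 49]
  L1: h(46,52)=(46*31+52)%997=481 h(69,39)=(69*31+39)%997=184 h(64,49)=(64*31+49)%997=39 -> [481, 184, 39]
  L2: h(481,184)=(481*31+184)%997=140 h(39,39)=(39*31+39)%997=251 -> [140, 251]
  L3: h(140,251)=(140*31+251)%997=603 -> [603]
  root = 603 != target 569
Candidate A produces the target root.

Answer: A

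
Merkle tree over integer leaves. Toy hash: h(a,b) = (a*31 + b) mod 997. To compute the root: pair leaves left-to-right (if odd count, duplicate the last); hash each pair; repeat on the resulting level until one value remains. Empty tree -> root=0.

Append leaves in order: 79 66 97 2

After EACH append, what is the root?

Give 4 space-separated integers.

Answer: 79 521 312 217

Derivation:
After append 79 (leaves=[79]):
  L0: [79]
  root=79
After append 66 (leaves=[79, 66]):
  L0: [79, 66]
  L1: h(79,66)=(79*31+66)%997=521 -> [521]
  root=521
After append 97 (leaves=[79, 66, 97]):
  L0: [79, 66, 97]
  L1: h(79,66)=(79*31+66)%997=521 h(97,97)=(97*31+97)%997=113 -> [521, 113]
  L2: h(521,113)=(521*31+113)%997=312 -> [312]
  root=312
After append 2 (leaves=[79, 66, 97, 2]):
  L0: [79, 66, 97, 2]
  L1: h(79,66)=(79*31+66)%997=521 h(97,2)=(97*31+2)%997=18 -> [521, 18]
  L2: h(521,18)=(521*31+18)%997=217 -> [217]
  root=217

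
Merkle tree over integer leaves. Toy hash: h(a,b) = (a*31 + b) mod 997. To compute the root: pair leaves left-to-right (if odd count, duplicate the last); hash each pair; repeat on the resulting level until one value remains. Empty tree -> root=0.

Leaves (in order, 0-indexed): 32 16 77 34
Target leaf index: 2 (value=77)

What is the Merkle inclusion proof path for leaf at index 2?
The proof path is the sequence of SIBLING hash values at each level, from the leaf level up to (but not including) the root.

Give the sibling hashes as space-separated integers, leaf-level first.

L0 (leaves): [32, 16, 77, 34], target index=2
L1: h(32,16)=(32*31+16)%997=11 [pair 0] h(77,34)=(77*31+34)%997=427 [pair 1] -> [11, 427]
  Sibling for proof at L0: 34
L2: h(11,427)=(11*31+427)%997=768 [pair 0] -> [768]
  Sibling for proof at L1: 11
Root: 768
Proof path (sibling hashes from leaf to root): [34, 11]

Answer: 34 11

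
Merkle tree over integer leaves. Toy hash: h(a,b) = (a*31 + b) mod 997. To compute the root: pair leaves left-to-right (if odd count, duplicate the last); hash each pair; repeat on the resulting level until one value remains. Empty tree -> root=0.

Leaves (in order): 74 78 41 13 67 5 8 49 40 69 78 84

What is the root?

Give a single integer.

Answer: 316

Derivation:
L0: [74, 78, 41, 13, 67, 5, 8, 49, 40, 69, 78, 84]
L1: h(74,78)=(74*31+78)%997=378 h(41,13)=(41*31+13)%997=287 h(67,5)=(67*31+5)%997=88 h(8,49)=(8*31+49)%997=297 h(40,69)=(40*31+69)%997=312 h(78,84)=(78*31+84)%997=508 -> [378, 287, 88, 297, 312, 508]
L2: h(378,287)=(378*31+287)%997=41 h(88,297)=(88*31+297)%997=34 h(312,508)=(312*31+508)%997=210 -> [41, 34, 210]
L3: h(41,34)=(41*31+34)%997=308 h(210,210)=(210*31+210)%997=738 -> [308, 738]
L4: h(308,738)=(308*31+738)%997=316 -> [316]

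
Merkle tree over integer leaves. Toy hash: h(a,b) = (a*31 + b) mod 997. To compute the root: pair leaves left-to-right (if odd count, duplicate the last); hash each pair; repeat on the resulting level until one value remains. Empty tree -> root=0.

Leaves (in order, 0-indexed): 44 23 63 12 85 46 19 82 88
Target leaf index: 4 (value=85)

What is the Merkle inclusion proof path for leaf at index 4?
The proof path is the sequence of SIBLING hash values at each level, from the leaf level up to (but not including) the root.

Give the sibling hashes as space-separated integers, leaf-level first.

L0 (leaves): [44, 23, 63, 12, 85, 46, 19, 82, 88], target index=4
L1: h(44,23)=(44*31+23)%997=390 [pair 0] h(63,12)=(63*31+12)%997=968 [pair 1] h(85,46)=(85*31+46)%997=687 [pair 2] h(19,82)=(19*31+82)%997=671 [pair 3] h(88,88)=(88*31+88)%997=822 [pair 4] -> [390, 968, 687, 671, 822]
  Sibling for proof at L0: 46
L2: h(390,968)=(390*31+968)%997=97 [pair 0] h(687,671)=(687*31+671)%997=34 [pair 1] h(822,822)=(822*31+822)%997=382 [pair 2] -> [97, 34, 382]
  Sibling for proof at L1: 671
L3: h(97,34)=(97*31+34)%997=50 [pair 0] h(382,382)=(382*31+382)%997=260 [pair 1] -> [50, 260]
  Sibling for proof at L2: 97
L4: h(50,260)=(50*31+260)%997=813 [pair 0] -> [813]
  Sibling for proof at L3: 260
Root: 813
Proof path (sibling hashes from leaf to root): [46, 671, 97, 260]

Answer: 46 671 97 260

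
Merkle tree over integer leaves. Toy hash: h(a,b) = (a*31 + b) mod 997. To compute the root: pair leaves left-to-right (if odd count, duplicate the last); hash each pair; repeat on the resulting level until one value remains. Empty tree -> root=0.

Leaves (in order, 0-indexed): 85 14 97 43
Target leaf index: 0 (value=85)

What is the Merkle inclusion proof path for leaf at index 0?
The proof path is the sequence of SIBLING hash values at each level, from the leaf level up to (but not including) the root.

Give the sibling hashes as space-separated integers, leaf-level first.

Answer: 14 59

Derivation:
L0 (leaves): [85, 14, 97, 43], target index=0
L1: h(85,14)=(85*31+14)%997=655 [pair 0] h(97,43)=(97*31+43)%997=59 [pair 1] -> [655, 59]
  Sibling for proof at L0: 14
L2: h(655,59)=(655*31+59)%997=424 [pair 0] -> [424]
  Sibling for proof at L1: 59
Root: 424
Proof path (sibling hashes from leaf to root): [14, 59]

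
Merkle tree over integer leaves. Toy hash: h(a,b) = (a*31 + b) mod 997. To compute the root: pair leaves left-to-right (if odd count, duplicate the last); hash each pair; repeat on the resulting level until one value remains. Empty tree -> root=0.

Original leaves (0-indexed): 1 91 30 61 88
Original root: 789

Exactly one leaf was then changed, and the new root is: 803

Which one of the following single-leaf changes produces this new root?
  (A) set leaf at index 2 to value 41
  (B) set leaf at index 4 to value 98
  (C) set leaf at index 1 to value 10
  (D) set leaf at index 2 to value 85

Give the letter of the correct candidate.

Original leaves: [1, 91, 30, 61, 88]
Target new root: 803
Try each candidate change and compute the resulting root:
Candidate A: set leaf[2] = 41 -> leaves = [1, 91, 41, 61, 88]
  L0: [1, 91, 41, 61, 88]
  L1: h(1,91)=(1*31+91)%997=122 h(41,61)=(41*31+61)%997=335 h(88,88)=(88*31+88)%997=822 -> [122, 335, 822]
  L2: h(122,335)=(122*31+335)%997=129 h(822,822)=(822*31+822)%997=382 -> [129, 382]
  L3: h(129,382)=(129*31+382)%997=393 -> [393]
  root = 393 != target 803
Candidate B: set leaf[4] = 98 -> leaves = [1, 91, 30, 61, 98]
  L0: [1, 91, 30, 61, 98]
  L1: h(1,91)=(1*31+91)%997=122 h(30,61)=(30*31+61)%997=991 h(98,98)=(98*31+98)%997=145 -> [122, 991, 145]
  L2: h(122,991)=(122*31+991)%997=785 h(145,145)=(145*31+145)%997=652 -> [785, 652]
  L3: h(785,652)=(785*31+652)%997=62 -> [62]
  root = 62 != target 803
Candidate C: set leaf[1] = 10 -> leaves = [1, 10, 30, 61, 88]
  L0: [1, 10, 30, 61, 88]
  L1: h(1,10)=(1*31+10)%997=41 h(30,61)=(30*31+61)%997=991 h(88,88)=(88*31+88)%997=822 -> [41, 991, 822]
  L2: h(41,991)=(41*31+991)%997=268 h(822,822)=(822*31+822)%997=382 -> [268, 382]
  L3: h(268,382)=(268*31+382)%997=714 -> [714]
  root = 714 != target 803
Candidate D: set leaf[2] = 85 -> leaves = [1, 91, 85, 61, 88]
  L0: [1, 91, 85, 61, 88]
  L1: h(1,91)=(1*31+91)%997=122 h(85,61)=(85*31+61)%997=702 h(88,88)=(88*31+88)%997=822 -> [122, 702, 822]
  L2: h(122,702)=(122*31+702)%997=496 h(822,822)=(822*31+822)%997=382 -> [496, 382]
  L3: h(496,382)=(496*31+382)%997=803 -> [803]
  root = 803 == target 803  ** MATCH **
Candidate D produces the target root.

Answer: D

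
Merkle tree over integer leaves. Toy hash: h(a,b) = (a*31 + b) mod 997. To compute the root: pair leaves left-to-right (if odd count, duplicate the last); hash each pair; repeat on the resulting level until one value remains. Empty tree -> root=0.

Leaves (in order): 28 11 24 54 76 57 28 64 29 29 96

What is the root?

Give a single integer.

Answer: 65

Derivation:
L0: [28, 11, 24, 54, 76, 57, 28, 64, 29, 29, 96]
L1: h(28,11)=(28*31+11)%997=879 h(24,54)=(24*31+54)%997=798 h(76,57)=(76*31+57)%997=419 h(28,64)=(28*31+64)%997=932 h(29,29)=(29*31+29)%997=928 h(96,96)=(96*31+96)%997=81 -> [879, 798, 419, 932, 928, 81]
L2: h(879,798)=(879*31+798)%997=131 h(419,932)=(419*31+932)%997=960 h(928,81)=(928*31+81)%997=933 -> [131, 960, 933]
L3: h(131,960)=(131*31+960)%997=36 h(933,933)=(933*31+933)%997=943 -> [36, 943]
L4: h(36,943)=(36*31+943)%997=65 -> [65]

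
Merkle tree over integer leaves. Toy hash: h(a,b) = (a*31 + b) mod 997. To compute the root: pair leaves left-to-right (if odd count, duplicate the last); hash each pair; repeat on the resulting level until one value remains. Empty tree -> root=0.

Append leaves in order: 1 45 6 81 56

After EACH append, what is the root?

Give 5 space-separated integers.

After append 1 (leaves=[1]):
  L0: [1]
  root=1
After append 45 (leaves=[1, 45]):
  L0: [1, 45]
  L1: h(1,45)=(1*31+45)%997=76 -> [76]
  root=76
After append 6 (leaves=[1, 45, 6]):
  L0: [1, 45, 6]
  L1: h(1,45)=(1*31+45)%997=76 h(6,6)=(6*31+6)%997=192 -> [76, 192]
  L2: h(76,192)=(76*31+192)%997=554 -> [554]
  root=554
After append 81 (leaves=[1, 45, 6, 81]):
  L0: [1, 45, 6, 81]
  L1: h(1,45)=(1*31+45)%997=76 h(6,81)=(6*31+81)%997=267 -> [76, 267]
  L2: h(76,267)=(76*31+267)%997=629 -> [629]
  root=629
After append 56 (leaves=[1, 45, 6, 81, 56]):
  L0: [1, 45, 6, 81, 56]
  L1: h(1,45)=(1*31+45)%997=76 h(6,81)=(6*31+81)%997=267 h(56,56)=(56*31+56)%997=795 -> [76, 267, 795]
  L2: h(76,267)=(76*31+267)%997=629 h(795,795)=(795*31+795)%997=515 -> [629, 515]
  L3: h(629,515)=(629*31+515)%997=74 -> [74]
  root=74

Answer: 1 76 554 629 74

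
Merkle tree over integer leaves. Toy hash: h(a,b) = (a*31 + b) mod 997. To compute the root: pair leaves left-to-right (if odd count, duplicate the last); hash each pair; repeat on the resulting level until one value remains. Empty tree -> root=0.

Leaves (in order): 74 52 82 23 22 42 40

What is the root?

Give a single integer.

Answer: 837

Derivation:
L0: [74, 52, 82, 23, 22, 42, 40]
L1: h(74,52)=(74*31+52)%997=352 h(82,23)=(82*31+23)%997=571 h(22,42)=(22*31+42)%997=724 h(40,40)=(40*31+40)%997=283 -> [352, 571, 724, 283]
L2: h(352,571)=(352*31+571)%997=516 h(724,283)=(724*31+283)%997=793 -> [516, 793]
L3: h(516,793)=(516*31+793)%997=837 -> [837]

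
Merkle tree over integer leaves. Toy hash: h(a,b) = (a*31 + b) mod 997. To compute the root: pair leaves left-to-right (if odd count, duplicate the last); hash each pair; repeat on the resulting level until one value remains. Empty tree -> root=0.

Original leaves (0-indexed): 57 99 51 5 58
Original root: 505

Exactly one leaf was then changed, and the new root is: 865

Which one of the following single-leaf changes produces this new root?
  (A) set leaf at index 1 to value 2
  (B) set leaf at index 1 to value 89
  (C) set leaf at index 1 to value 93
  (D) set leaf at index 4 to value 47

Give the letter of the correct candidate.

Original leaves: [57, 99, 51, 5, 58]
Target new root: 865
Try each candidate change and compute the resulting root:
Candidate A: set leaf[1] = 2 -> leaves = [57, 2, 51, 5, 58]
  L0: [57, 2, 51, 5, 58]
  L1: h(57,2)=(57*31+2)%997=772 h(51,5)=(51*31+5)%997=589 h(58,58)=(58*31+58)%997=859 -> [772, 589, 859]
  L2: h(772,589)=(772*31+589)%997=593 h(859,859)=(859*31+859)%997=569 -> [593, 569]
  L3: h(593,569)=(593*31+569)%997=9 -> [9]
  root = 9 != target 865
Candidate B: set leaf[1] = 89 -> leaves = [57, 89, 51, 5, 58]
  L0: [57, 89, 51, 5, 58]
  L1: h(57,89)=(57*31+89)%997=859 h(51,5)=(51*31+5)%997=589 h(58,58)=(58*31+58)%997=859 -> [859, 589, 859]
  L2: h(859,589)=(859*31+589)%997=299 h(859,859)=(859*31+859)%997=569 -> [299, 569]
  L3: h(299,569)=(299*31+569)%997=865 -> [865]
  root = 865 == target 865  ** MATCH **
Candidate C: set leaf[1] = 93 -> leaves = [57, 93, 51, 5, 58]
  L0: [57, 93, 51, 5, 58]
  L1: h(57,93)=(57*31+93)%997=863 h(51,5)=(51*31+5)%997=589 h(58,58)=(58*31+58)%997=859 -> [863, 589, 859]
  L2: h(863,589)=(863*31+589)%997=423 h(859,859)=(859*31+859)%997=569 -> [423, 569]
  L3: h(423,569)=(423*31+569)%997=721 -> [721]
  root = 721 != target 865
Candidate D: set leaf[4] = 47 -> leaves = [57, 99, 51, 5, 47]
  L0: [57, 99, 51, 5, 47]
  L1: h(57,99)=(57*31+99)%997=869 h(51,5)=(51*31+5)%997=589 h(47,47)=(47*31+47)%997=507 -> [869, 589, 507]
  L2: h(869,589)=(869*31+589)%997=609 h(507,507)=(507*31+507)%997=272 -> [609, 272]
  L3: h(609,272)=(609*31+272)%997=208 -> [208]
  root = 208 != target 865
Candidate B produces the target root.

Answer: B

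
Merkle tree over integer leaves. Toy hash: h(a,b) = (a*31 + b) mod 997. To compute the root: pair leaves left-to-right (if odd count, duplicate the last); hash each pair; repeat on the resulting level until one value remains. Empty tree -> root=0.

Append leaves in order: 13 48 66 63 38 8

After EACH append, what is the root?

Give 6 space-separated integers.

After append 13 (leaves=[13]):
  L0: [13]
  root=13
After append 48 (leaves=[13, 48]):
  L0: [13, 48]
  L1: h(13,48)=(13*31+48)%997=451 -> [451]
  root=451
After append 66 (leaves=[13, 48, 66]):
  L0: [13, 48, 66]
  L1: h(13,48)=(13*31+48)%997=451 h(66,66)=(66*31+66)%997=118 -> [451, 118]
  L2: h(451,118)=(451*31+118)%997=141 -> [141]
  root=141
After append 63 (leaves=[13, 48, 66, 63]):
  L0: [13, 48, 66, 63]
  L1: h(13,48)=(13*31+48)%997=451 h(66,63)=(66*31+63)%997=115 -> [451, 115]
  L2: h(451,115)=(451*31+115)%997=138 -> [138]
  root=138
After append 38 (leaves=[13, 48, 66, 63, 38]):
  L0: [13, 48, 66, 63, 38]
  L1: h(13,48)=(13*31+48)%997=451 h(66,63)=(66*31+63)%997=115 h(38,38)=(38*31+38)%997=219 -> [451, 115, 219]
  L2: h(451,115)=(451*31+115)%997=138 h(219,219)=(219*31+219)%997=29 -> [138, 29]
  L3: h(138,29)=(138*31+29)%997=319 -> [319]
  root=319
After append 8 (leaves=[13, 48, 66, 63, 38, 8]):
  L0: [13, 48, 66, 63, 38, 8]
  L1: h(13,48)=(13*31+48)%997=451 h(66,63)=(66*31+63)%997=115 h(38,8)=(38*31+8)%997=189 -> [451, 115, 189]
  L2: h(451,115)=(451*31+115)%997=138 h(189,189)=(189*31+189)%997=66 -> [138, 66]
  L3: h(138,66)=(138*31+66)%997=356 -> [356]
  root=356

Answer: 13 451 141 138 319 356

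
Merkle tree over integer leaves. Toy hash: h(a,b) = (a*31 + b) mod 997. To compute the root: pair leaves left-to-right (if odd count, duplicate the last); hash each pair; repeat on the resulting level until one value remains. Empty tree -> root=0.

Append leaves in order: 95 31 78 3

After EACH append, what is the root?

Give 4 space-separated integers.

Answer: 95 982 37 959

Derivation:
After append 95 (leaves=[95]):
  L0: [95]
  root=95
After append 31 (leaves=[95, 31]):
  L0: [95, 31]
  L1: h(95,31)=(95*31+31)%997=982 -> [982]
  root=982
After append 78 (leaves=[95, 31, 78]):
  L0: [95, 31, 78]
  L1: h(95,31)=(95*31+31)%997=982 h(78,78)=(78*31+78)%997=502 -> [982, 502]
  L2: h(982,502)=(982*31+502)%997=37 -> [37]
  root=37
After append 3 (leaves=[95, 31, 78, 3]):
  L0: [95, 31, 78, 3]
  L1: h(95,31)=(95*31+31)%997=982 h(78,3)=(78*31+3)%997=427 -> [982, 427]
  L2: h(982,427)=(982*31+427)%997=959 -> [959]
  root=959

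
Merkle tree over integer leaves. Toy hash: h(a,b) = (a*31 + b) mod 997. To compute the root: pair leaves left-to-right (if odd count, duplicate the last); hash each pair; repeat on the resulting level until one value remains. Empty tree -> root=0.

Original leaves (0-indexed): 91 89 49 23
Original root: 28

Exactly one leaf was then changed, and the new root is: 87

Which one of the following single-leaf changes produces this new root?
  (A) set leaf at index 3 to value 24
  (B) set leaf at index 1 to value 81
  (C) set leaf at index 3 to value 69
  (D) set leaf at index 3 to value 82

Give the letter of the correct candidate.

Answer: D

Derivation:
Original leaves: [91, 89, 49, 23]
Target new root: 87
Try each candidate change and compute the resulting root:
Candidate A: set leaf[3] = 24 -> leaves = [91, 89, 49, 24]
  L0: [91, 89, 49, 24]
  L1: h(91,89)=(91*31+89)%997=916 h(49,24)=(49*31+24)%997=546 -> [916, 546]
  L2: h(916,546)=(916*31+546)%997=29 -> [29]
  root = 29 != target 87
Candidate B: set leaf[1] = 81 -> leaves = [91, 81, 49, 23]
  L0: [91, 81, 49, 23]
  L1: h(91,81)=(91*31+81)%997=908 h(49,23)=(49*31+23)%997=545 -> [908, 545]
  L2: h(908,545)=(908*31+545)%997=777 -> [777]
  root = 777 != target 87
Candidate C: set leaf[3] = 69 -> leaves = [91, 89, 49, 69]
  L0: [91, 89, 49, 69]
  L1: h(91,89)=(91*31+89)%997=916 h(49,69)=(49*31+69)%997=591 -> [916, 591]
  L2: h(916,591)=(916*31+591)%997=74 -> [74]
  root = 74 != target 87
Candidate D: set leaf[3] = 82 -> leaves = [91, 89, 49, 82]
  L0: [91, 89, 49, 82]
  L1: h(91,89)=(91*31+89)%997=916 h(49,82)=(49*31+82)%997=604 -> [916, 604]
  L2: h(916,604)=(916*31+604)%997=87 -> [87]
  root = 87 == target 87  ** MATCH **
Candidate D produces the target root.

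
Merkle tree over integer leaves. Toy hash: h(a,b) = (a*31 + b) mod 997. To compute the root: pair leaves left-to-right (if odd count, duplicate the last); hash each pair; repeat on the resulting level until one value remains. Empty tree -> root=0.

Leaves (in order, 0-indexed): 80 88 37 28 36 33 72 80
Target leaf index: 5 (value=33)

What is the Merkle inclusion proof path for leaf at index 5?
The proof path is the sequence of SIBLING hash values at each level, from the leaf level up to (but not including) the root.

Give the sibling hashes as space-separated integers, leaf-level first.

Answer: 36 318 26

Derivation:
L0 (leaves): [80, 88, 37, 28, 36, 33, 72, 80], target index=5
L1: h(80,88)=(80*31+88)%997=574 [pair 0] h(37,28)=(37*31+28)%997=178 [pair 1] h(36,33)=(36*31+33)%997=152 [pair 2] h(72,80)=(72*31+80)%997=318 [pair 3] -> [574, 178, 152, 318]
  Sibling for proof at L0: 36
L2: h(574,178)=(574*31+178)%997=26 [pair 0] h(152,318)=(152*31+318)%997=45 [pair 1] -> [26, 45]
  Sibling for proof at L1: 318
L3: h(26,45)=(26*31+45)%997=851 [pair 0] -> [851]
  Sibling for proof at L2: 26
Root: 851
Proof path (sibling hashes from leaf to root): [36, 318, 26]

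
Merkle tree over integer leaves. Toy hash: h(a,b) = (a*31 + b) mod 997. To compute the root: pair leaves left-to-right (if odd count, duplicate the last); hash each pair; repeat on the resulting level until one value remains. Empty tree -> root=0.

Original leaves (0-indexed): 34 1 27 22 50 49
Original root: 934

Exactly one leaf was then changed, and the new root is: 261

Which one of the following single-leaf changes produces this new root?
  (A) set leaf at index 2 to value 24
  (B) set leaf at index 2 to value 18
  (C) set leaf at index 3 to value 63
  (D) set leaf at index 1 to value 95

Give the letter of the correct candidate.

Answer: B

Derivation:
Original leaves: [34, 1, 27, 22, 50, 49]
Target new root: 261
Try each candidate change and compute the resulting root:
Candidate A: set leaf[2] = 24 -> leaves = [34, 1, 24, 22, 50, 49]
  L0: [34, 1, 24, 22, 50, 49]
  L1: h(34,1)=(34*31+1)%997=58 h(24,22)=(24*31+22)%997=766 h(50,49)=(50*31+49)%997=602 -> [58, 766, 602]
  L2: h(58,766)=(58*31+766)%997=570 h(602,602)=(602*31+602)%997=321 -> [570, 321]
  L3: h(570,321)=(570*31+321)%997=45 -> [45]
  root = 45 != target 261
Candidate B: set leaf[2] = 18 -> leaves = [34, 1, 18, 22, 50, 49]
  L0: [34, 1, 18, 22, 50, 49]
  L1: h(34,1)=(34*31+1)%997=58 h(18,22)=(18*31+22)%997=580 h(50,49)=(50*31+49)%997=602 -> [58, 580, 602]
  L2: h(58,580)=(58*31+580)%997=384 h(602,602)=(602*31+602)%997=321 -> [384, 321]
  L3: h(384,321)=(384*31+321)%997=261 -> [261]
  root = 261 == target 261  ** MATCH **
Candidate C: set leaf[3] = 63 -> leaves = [34, 1, 27, 63, 50, 49]
  L0: [34, 1, 27, 63, 50, 49]
  L1: h(34,1)=(34*31+1)%997=58 h(27,63)=(27*31+63)%997=900 h(50,49)=(50*31+49)%997=602 -> [58, 900, 602]
  L2: h(58,900)=(58*31+900)%997=704 h(602,602)=(602*31+602)%997=321 -> [704, 321]
  L3: h(704,321)=(704*31+321)%997=211 -> [211]
  root = 211 != target 261
Candidate D: set leaf[1] = 95 -> leaves = [34, 95, 27, 22, 50, 49]
  L0: [34, 95, 27, 22, 50, 49]
  L1: h(34,95)=(34*31+95)%997=152 h(27,22)=(27*31+22)%997=859 h(50,49)=(50*31+49)%997=602 -> [152, 859, 602]
  L2: h(152,859)=(152*31+859)%997=586 h(602,602)=(602*31+602)%997=321 -> [586, 321]
  L3: h(586,321)=(586*31+321)%997=541 -> [541]
  root = 541 != target 261
Candidate B produces the target root.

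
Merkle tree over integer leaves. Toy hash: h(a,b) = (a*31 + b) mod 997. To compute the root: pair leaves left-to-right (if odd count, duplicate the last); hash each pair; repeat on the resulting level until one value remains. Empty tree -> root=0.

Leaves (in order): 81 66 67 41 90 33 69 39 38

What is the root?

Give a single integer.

L0: [81, 66, 67, 41, 90, 33, 69, 39, 38]
L1: h(81,66)=(81*31+66)%997=583 h(67,41)=(67*31+41)%997=124 h(90,33)=(90*31+33)%997=829 h(69,39)=(69*31+39)%997=184 h(38,38)=(38*31+38)%997=219 -> [583, 124, 829, 184, 219]
L2: h(583,124)=(583*31+124)%997=251 h(829,184)=(829*31+184)%997=958 h(219,219)=(219*31+219)%997=29 -> [251, 958, 29]
L3: h(251,958)=(251*31+958)%997=763 h(29,29)=(29*31+29)%997=928 -> [763, 928]
L4: h(763,928)=(763*31+928)%997=653 -> [653]

Answer: 653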